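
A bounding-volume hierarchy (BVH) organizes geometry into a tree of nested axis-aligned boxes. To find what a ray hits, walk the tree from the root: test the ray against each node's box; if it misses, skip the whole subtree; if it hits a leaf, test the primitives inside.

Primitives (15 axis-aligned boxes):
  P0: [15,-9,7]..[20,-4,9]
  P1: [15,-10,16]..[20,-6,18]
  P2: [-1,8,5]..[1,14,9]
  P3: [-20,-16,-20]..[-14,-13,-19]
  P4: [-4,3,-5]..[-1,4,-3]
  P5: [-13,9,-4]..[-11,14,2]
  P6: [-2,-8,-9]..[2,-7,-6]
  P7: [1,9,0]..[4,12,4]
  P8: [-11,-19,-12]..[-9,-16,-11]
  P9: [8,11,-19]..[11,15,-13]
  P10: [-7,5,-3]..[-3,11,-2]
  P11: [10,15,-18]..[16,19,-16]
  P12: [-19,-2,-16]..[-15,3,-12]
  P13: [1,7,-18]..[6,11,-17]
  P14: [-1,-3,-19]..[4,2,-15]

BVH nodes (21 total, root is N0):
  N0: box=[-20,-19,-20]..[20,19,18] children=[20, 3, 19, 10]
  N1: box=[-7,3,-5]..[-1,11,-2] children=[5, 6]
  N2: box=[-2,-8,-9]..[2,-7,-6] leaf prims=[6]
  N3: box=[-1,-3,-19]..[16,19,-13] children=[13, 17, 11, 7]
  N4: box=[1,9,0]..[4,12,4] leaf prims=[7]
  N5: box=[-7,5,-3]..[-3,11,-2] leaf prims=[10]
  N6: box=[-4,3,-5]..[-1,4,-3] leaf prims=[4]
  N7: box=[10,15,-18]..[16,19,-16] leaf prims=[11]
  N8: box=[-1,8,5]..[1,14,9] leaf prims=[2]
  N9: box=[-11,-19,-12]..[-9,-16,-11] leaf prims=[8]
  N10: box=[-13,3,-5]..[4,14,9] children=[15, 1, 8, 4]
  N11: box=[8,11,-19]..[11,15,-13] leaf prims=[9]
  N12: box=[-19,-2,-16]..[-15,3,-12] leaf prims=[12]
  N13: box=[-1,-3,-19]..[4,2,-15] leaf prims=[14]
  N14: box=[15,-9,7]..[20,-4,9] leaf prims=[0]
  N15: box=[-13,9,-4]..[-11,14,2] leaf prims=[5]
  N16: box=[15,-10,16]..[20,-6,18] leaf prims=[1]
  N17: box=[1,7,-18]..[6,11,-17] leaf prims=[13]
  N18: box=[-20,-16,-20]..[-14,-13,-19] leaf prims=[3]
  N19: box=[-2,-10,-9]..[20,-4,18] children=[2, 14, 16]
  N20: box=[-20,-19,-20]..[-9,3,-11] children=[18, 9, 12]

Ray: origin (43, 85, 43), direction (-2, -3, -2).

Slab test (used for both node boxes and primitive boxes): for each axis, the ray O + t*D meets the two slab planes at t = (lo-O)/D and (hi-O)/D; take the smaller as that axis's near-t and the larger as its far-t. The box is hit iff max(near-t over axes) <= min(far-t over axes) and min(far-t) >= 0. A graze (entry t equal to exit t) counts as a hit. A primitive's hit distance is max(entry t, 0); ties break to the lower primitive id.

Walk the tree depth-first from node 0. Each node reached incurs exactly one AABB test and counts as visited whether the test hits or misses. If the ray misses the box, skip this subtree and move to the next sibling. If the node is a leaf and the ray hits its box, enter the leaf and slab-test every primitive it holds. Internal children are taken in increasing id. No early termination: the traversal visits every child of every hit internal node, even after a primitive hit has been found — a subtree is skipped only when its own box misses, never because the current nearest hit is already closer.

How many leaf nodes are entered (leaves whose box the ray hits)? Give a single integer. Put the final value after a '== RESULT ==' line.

Trace the traversal:
N0 x:[23/2,63/2] y:[22,104/3] z:[25/2,63/2] -> hit [22,63/2], descend [3, 10, 19, 20]
  N3 x:[27/2,22] y:[22,88/3] z:[28,31] -> miss, prune
  N10 x:[39/2,28] y:[71/3,82/3] z:[17,24] -> hit [71/3,24], descend [1, 4, 8, 15]
    N1 x:[22,25] y:[74/3,82/3] z:[45/2,24] -> miss, prune
    N4 x:[39/2,21] y:[73/3,76/3] z:[39/2,43/2] -> miss, prune
    N8 x:[21,22] y:[71/3,77/3] z:[17,19] -> miss, prune
    N15 x:[27,28] y:[71/3,76/3] z:[41/2,47/2] -> miss, prune
  N19 x:[23/2,45/2] y:[89/3,95/3] z:[25/2,26] -> miss, prune
  N20 x:[26,63/2] y:[82/3,104/3] z:[27,63/2] -> hit [82/3,63/2], descend [9, 12, 18]
    N9 x:[26,27] y:[101/3,104/3] z:[27,55/2] -> miss, prune
    N12 x:[29,31] y:[82/3,29] z:[55/2,59/2] -> hit [29,29] leaf, test {P12@t=29}
    N18 x:[57/2,63/2] y:[98/3,101/3] z:[31,63/2] -> miss, prune

Visited [0, 3, 10, 1, 4, 8, 15, 19, 20, 9, 12, 18]. Tests: 12 box, 1 leaf. Nearest: P12.

== RESULT ==
1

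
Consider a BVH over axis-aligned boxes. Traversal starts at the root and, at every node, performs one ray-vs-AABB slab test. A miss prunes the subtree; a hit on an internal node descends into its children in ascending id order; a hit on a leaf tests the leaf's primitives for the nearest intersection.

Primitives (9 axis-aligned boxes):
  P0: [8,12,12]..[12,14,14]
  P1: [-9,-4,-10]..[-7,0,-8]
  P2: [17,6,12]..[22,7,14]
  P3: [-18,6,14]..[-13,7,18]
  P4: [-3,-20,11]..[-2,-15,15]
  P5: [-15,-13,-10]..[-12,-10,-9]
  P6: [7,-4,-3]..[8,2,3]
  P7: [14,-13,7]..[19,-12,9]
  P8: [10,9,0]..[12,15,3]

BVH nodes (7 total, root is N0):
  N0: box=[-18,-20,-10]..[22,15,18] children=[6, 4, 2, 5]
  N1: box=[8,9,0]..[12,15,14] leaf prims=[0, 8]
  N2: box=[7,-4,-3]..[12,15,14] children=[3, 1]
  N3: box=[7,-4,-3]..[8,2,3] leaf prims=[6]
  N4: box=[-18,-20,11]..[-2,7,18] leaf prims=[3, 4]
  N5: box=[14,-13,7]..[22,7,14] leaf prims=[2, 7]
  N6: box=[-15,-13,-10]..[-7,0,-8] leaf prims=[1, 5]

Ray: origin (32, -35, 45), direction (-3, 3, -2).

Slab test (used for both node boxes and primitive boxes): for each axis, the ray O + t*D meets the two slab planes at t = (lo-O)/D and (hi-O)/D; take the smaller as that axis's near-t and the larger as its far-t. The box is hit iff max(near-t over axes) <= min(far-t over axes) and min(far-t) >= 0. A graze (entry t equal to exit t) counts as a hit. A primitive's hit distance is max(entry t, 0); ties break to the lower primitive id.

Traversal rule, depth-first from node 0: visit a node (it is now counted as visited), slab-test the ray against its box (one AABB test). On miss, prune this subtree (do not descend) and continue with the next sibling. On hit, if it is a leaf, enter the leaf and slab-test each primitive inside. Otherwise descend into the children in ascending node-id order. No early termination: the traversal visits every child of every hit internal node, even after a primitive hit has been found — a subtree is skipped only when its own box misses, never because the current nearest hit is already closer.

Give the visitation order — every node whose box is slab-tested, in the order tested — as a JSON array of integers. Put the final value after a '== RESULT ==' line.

Walk:
N0 x:[10/3,50/3] y:[5,50/3] z:[27/2,55/2] -> hit [27/2,50/3], descend [2, 4, 5, 6]
  N2 x:[20/3,25/3] y:[31/3,50/3] z:[31/2,24] -> miss, prune
  N4 x:[34/3,50/3] y:[5,14] z:[27/2,17] -> hit [27/2,14] leaf, test {P3(miss), P4(miss)}
  N5 x:[10/3,6] y:[22/3,14] z:[31/2,19] -> miss, prune
  N6 x:[13,47/3] y:[22/3,35/3] z:[53/2,55/2] -> miss, prune

Visited [0, 2, 4, 5, 6]. Tests: 5 box, 1 leaf. Nearest: miss.

== RESULT ==
[0, 2, 4, 5, 6]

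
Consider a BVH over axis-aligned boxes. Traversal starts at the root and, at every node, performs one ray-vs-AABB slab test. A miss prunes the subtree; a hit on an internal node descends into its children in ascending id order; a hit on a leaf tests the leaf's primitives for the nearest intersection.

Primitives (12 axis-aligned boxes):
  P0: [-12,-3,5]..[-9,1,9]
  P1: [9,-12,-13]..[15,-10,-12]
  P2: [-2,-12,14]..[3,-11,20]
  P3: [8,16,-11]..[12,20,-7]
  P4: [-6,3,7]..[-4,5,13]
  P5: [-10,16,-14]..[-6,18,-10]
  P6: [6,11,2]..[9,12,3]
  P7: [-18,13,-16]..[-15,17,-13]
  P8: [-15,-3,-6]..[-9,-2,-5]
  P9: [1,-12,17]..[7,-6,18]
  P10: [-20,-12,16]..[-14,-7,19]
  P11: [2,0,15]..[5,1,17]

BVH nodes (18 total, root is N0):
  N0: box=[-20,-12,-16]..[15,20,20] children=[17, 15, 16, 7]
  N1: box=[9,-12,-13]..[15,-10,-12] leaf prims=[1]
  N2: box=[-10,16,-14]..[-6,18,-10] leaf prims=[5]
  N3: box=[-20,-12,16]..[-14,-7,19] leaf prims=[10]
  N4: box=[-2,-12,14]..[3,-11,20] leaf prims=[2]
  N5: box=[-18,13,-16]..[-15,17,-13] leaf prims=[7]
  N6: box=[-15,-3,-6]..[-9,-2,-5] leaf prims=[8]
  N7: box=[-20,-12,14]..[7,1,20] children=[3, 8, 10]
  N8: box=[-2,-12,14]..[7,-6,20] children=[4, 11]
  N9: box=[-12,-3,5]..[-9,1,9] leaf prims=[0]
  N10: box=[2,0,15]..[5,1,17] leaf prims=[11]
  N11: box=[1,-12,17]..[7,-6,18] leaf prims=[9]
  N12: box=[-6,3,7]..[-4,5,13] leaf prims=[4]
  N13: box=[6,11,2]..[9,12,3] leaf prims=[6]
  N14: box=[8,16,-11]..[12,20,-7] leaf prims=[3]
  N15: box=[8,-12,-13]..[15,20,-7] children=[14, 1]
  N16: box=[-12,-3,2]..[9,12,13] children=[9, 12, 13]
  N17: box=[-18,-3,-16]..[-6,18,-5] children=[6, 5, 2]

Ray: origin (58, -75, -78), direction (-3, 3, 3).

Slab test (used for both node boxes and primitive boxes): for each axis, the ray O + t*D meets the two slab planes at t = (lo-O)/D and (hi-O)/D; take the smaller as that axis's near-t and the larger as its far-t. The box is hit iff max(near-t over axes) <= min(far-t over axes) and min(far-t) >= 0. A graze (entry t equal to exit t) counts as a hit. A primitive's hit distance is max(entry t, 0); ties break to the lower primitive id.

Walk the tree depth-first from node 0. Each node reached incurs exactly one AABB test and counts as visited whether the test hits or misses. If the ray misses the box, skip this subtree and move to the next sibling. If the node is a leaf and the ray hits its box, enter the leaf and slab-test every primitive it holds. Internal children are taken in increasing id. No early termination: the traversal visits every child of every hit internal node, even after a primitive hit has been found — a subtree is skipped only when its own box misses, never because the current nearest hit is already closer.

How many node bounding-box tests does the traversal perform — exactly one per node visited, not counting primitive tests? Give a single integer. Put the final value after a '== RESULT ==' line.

Walk:
N0 x:[43/3,26] y:[21,95/3] z:[62/3,98/3] -> hit [21,26], descend [7, 15, 16, 17]
  N7 x:[17,26] y:[21,76/3] z:[92/3,98/3] -> miss, prune
  N15 x:[43/3,50/3] y:[21,95/3] z:[65/3,71/3] -> miss, prune
  N16 x:[49/3,70/3] y:[24,29] z:[80/3,91/3] -> miss, prune
  N17 x:[64/3,76/3] y:[24,31] z:[62/3,73/3] -> hit [24,73/3], descend [2, 5, 6]
    N2 x:[64/3,68/3] y:[91/3,31] z:[64/3,68/3] -> miss, prune
    N5 x:[73/3,76/3] y:[88/3,92/3] z:[62/3,65/3] -> miss, prune
    N6 x:[67/3,73/3] y:[24,73/3] z:[24,73/3] -> hit [24,73/3] leaf, test {P8@t=24}

Summary -> nodes [0, 7, 15, 16, 17, 2, 5, 6]; box-tests=8; leaf-entries=1; first=P8

== RESULT ==
8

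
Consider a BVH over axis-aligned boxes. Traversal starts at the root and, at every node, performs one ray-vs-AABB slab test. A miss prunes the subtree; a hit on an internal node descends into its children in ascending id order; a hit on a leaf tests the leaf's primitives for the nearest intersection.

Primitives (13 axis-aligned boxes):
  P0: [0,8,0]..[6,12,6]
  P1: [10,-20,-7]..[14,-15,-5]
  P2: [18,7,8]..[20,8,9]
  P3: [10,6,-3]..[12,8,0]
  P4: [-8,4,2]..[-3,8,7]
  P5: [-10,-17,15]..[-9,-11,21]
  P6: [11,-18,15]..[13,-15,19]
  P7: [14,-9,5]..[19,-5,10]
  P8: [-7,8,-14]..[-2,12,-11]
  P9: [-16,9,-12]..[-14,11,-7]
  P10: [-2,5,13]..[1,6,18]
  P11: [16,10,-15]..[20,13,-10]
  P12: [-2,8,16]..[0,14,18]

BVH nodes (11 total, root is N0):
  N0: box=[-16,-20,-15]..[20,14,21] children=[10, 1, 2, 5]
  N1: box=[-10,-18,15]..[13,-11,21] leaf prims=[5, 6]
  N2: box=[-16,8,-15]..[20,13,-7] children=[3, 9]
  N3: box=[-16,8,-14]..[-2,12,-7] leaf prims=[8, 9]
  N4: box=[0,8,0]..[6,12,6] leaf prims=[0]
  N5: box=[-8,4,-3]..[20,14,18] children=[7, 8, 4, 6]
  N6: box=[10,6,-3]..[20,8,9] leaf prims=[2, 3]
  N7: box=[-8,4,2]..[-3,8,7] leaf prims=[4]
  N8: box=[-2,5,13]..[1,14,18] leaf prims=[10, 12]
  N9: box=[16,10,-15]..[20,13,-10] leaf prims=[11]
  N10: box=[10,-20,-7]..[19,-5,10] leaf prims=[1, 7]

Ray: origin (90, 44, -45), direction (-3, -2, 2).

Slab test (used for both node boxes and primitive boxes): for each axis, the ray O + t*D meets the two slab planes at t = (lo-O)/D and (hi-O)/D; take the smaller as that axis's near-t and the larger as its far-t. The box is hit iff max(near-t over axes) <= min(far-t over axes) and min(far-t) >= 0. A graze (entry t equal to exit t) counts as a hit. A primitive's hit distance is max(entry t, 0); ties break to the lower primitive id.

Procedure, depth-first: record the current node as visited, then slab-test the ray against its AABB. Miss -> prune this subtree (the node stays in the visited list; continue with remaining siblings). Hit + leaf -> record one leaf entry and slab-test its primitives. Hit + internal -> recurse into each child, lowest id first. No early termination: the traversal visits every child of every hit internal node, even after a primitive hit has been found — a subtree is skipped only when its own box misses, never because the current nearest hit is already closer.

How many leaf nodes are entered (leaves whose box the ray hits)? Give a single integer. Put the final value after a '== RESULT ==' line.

Walk:
N0 x:[70/3,106/3] y:[15,32] z:[15,33] -> hit [70/3,32], descend [1, 2, 5, 10]
  N1 x:[77/3,100/3] y:[55/2,31] z:[30,33] -> hit [30,31] leaf, test {P5(miss), P6(miss)}
  N2 x:[70/3,106/3] y:[31/2,18] z:[15,19] -> miss, prune
  N5 x:[70/3,98/3] y:[15,20] z:[21,63/2] -> miss, prune
  N10 x:[71/3,80/3] y:[49/2,32] z:[19,55/2] -> hit [49/2,80/3] leaf, test {P1(miss), P7@t=25}

Summary -> nodes [0, 1, 2, 5, 10]; box-tests=5; leaf-entries=2; first=P7

== RESULT ==
2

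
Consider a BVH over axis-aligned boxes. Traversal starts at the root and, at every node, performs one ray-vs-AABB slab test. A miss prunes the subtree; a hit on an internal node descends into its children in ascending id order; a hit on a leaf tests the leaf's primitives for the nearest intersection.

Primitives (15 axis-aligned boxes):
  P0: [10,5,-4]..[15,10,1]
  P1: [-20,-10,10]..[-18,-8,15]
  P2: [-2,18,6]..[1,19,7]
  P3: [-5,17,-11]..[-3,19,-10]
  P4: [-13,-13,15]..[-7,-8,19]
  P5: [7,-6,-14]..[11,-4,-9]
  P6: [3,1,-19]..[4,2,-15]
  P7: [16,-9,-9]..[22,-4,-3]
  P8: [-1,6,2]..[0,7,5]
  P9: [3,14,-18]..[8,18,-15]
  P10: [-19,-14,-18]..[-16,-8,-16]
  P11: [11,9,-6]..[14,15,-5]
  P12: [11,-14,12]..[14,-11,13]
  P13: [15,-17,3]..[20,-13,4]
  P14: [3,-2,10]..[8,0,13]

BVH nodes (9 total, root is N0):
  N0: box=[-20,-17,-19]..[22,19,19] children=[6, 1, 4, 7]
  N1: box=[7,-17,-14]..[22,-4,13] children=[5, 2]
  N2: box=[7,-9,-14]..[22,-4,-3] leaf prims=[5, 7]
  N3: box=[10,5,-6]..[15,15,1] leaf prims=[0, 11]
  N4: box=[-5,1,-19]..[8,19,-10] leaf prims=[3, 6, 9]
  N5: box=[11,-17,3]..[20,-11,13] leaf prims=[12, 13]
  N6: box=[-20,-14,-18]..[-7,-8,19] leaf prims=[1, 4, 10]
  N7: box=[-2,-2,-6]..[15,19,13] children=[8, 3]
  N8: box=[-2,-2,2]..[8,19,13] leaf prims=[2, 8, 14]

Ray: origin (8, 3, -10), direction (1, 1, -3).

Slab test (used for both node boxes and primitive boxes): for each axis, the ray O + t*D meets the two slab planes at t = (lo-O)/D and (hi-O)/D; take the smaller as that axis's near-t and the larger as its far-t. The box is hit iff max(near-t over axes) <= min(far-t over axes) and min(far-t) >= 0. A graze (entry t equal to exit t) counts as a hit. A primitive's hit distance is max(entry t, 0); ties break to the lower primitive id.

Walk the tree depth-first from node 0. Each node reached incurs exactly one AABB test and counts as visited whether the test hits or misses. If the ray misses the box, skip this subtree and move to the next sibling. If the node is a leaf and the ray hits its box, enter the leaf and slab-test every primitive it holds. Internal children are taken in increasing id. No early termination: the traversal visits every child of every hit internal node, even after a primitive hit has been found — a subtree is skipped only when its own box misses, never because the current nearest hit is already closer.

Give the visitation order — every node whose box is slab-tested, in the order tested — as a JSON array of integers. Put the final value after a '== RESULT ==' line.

Traverse from the root:
N0 x:[-28,14] y:[-20,16] z:[-29/3,3] -> hit [-29/3,3], descend [1, 4, 6, 7]
  N1 x:[-1,14] y:[-20,-7] z:[-23/3,4/3] -> miss, prune
  N4 x:[-13,0] y:[-2,16] z:[0,3] -> hit [0,0] leaf, test {P3(miss), P6(miss), P9(miss)}
  N6 x:[-28,-15] y:[-17,-11] z:[-29/3,8/3] -> miss, prune
  N7 x:[-10,7] y:[-5,16] z:[-23/3,-4/3] -> miss, prune

5 AABB tests over nodes [0, 1, 4, 6, 7]; 1 leaf entered; closest miss.

== RESULT ==
[0, 1, 4, 6, 7]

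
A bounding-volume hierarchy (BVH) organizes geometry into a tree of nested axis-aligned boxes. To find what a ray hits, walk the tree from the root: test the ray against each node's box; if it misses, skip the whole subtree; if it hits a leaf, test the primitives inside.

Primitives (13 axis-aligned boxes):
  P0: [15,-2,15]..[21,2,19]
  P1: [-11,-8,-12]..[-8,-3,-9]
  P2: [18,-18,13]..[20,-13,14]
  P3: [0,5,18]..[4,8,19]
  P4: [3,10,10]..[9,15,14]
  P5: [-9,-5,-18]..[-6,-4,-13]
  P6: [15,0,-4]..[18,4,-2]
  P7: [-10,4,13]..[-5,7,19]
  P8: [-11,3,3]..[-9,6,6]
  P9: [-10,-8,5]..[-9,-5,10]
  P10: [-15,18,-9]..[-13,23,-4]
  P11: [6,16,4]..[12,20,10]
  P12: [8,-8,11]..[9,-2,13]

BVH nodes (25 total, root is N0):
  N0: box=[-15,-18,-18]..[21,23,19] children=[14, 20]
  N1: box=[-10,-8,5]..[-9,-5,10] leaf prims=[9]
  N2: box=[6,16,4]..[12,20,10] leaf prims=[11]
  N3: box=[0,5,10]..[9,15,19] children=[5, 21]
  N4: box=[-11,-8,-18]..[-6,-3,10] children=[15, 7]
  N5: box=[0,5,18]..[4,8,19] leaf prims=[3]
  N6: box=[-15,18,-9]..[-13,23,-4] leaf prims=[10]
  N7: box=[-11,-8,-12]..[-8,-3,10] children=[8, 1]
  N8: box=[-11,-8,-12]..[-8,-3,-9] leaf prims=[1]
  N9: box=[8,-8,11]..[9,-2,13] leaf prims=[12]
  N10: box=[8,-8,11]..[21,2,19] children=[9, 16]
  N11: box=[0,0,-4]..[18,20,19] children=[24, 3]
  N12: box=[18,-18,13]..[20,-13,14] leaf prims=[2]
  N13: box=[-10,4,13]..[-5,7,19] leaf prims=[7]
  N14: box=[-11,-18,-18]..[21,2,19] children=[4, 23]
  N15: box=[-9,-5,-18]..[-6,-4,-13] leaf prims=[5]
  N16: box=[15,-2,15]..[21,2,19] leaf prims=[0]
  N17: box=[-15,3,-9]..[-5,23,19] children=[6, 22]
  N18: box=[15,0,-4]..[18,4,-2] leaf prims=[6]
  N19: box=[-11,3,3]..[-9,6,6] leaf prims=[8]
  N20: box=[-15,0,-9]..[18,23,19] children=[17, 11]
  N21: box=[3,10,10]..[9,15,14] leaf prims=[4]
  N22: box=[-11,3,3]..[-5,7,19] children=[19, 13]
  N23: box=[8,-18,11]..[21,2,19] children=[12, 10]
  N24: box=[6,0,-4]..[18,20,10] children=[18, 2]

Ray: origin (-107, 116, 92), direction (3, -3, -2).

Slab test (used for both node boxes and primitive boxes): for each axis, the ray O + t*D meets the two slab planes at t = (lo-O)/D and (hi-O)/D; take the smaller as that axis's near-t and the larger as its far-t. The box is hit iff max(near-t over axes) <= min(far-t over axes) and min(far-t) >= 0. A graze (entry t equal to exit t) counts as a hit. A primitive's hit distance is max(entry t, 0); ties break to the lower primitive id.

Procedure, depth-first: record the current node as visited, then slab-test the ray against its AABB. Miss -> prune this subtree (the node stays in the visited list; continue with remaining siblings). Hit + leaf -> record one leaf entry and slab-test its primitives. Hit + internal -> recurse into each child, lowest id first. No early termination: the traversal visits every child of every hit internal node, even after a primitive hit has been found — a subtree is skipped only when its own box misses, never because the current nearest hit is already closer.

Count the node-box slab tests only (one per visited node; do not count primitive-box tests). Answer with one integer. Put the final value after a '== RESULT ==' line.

Trace the traversal:
N0 x:[92/3,128/3] y:[31,134/3] z:[73/2,55] -> hit [73/2,128/3], descend [14, 20]
  N14 x:[32,128/3] y:[38,134/3] z:[73/2,55] -> hit [38,128/3], descend [4, 23]
    N4 x:[32,101/3] y:[119/3,124/3] z:[41,55] -> miss, prune
    N23 x:[115/3,128/3] y:[38,134/3] z:[73/2,81/2] -> hit [115/3,81/2], descend [10, 12]
      N10 x:[115/3,128/3] y:[38,124/3] z:[73/2,81/2] -> hit [115/3,81/2], descend [9, 16]
        N9 x:[115/3,116/3] y:[118/3,124/3] z:[79/2,81/2] -> miss, prune
        N16 x:[122/3,128/3] y:[38,118/3] z:[73/2,77/2] -> miss, prune
      N12 x:[125/3,127/3] y:[43,134/3] z:[39,79/2] -> miss, prune
  N20 x:[92/3,125/3] y:[31,116/3] z:[73/2,101/2] -> hit [73/2,116/3], descend [11, 17]
    N11 x:[107/3,125/3] y:[32,116/3] z:[73/2,48] -> hit [73/2,116/3], descend [3, 24]
      N3 x:[107/3,116/3] y:[101/3,37] z:[73/2,41] -> hit [73/2,37], descend [5, 21]
        N5 x:[107/3,37] y:[36,37] z:[73/2,37] -> hit [73/2,37] leaf, test {P3@t=73/2}
        N21 x:[110/3,116/3] y:[101/3,106/3] z:[39,41] -> miss, prune
      N24 x:[113/3,125/3] y:[32,116/3] z:[41,48] -> miss, prune
    N17 x:[92/3,34] y:[31,113/3] z:[73/2,101/2] -> miss, prune

15 AABB tests over nodes [0, 14, 4, 23, 10, 9, 16, 12, 20, 11, 3, 5, 21, 24, 17]; 1 leaf entered; closest P3.

== RESULT ==
15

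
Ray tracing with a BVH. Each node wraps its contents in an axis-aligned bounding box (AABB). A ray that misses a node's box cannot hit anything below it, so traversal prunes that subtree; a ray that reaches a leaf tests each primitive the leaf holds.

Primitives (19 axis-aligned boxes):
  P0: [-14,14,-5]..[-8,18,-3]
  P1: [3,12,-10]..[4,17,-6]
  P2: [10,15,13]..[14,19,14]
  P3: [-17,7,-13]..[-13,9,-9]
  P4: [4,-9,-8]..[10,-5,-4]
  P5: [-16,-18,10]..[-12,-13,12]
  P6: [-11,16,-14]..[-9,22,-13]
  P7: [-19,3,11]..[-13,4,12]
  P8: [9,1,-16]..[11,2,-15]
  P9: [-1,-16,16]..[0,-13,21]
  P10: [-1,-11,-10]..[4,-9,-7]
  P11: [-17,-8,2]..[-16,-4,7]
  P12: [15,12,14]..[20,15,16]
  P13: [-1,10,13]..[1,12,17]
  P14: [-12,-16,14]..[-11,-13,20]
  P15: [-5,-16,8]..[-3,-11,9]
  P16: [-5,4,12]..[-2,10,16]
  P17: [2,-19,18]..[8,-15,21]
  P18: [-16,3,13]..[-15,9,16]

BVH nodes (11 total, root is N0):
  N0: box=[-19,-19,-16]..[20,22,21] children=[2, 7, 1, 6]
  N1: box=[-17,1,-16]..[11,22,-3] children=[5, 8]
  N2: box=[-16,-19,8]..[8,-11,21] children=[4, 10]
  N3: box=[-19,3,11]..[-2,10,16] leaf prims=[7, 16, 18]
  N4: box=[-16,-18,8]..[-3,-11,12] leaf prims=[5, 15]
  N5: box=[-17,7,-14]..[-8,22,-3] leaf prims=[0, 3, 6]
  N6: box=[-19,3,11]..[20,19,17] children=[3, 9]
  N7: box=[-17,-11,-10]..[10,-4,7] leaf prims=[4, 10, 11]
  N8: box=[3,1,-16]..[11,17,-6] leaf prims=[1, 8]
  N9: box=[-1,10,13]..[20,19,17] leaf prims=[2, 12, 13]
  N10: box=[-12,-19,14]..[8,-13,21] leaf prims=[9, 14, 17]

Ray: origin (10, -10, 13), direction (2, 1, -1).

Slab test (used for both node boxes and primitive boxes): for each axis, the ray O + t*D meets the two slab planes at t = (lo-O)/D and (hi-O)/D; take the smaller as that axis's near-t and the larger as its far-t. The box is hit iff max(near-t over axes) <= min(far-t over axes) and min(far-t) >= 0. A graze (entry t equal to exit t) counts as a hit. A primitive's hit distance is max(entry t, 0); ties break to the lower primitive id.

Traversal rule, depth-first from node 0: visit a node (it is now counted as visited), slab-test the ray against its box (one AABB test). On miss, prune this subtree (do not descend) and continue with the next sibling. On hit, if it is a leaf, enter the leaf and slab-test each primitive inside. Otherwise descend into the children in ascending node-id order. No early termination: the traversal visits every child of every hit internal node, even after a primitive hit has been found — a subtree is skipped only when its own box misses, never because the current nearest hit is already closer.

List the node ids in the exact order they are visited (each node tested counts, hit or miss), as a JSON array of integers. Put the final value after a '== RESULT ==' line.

Walk:
N0 x:[-29/2,5] y:[-9,32] z:[-8,29] -> hit [-8,5], descend [1, 2, 6, 7]
  N1 x:[-27/2,1/2] y:[11,32] z:[16,29] -> miss, prune
  N2 x:[-13,-1] y:[-9,-1] z:[-8,5] -> miss, prune
  N6 x:[-29/2,5] y:[13,29] z:[-4,2] -> miss, prune
  N7 x:[-27/2,0] y:[-1,6] z:[6,23] -> miss, prune

5 AABB tests over nodes [0, 1, 2, 6, 7]; 0 leaves entered; closest miss.

== RESULT ==
[0, 1, 2, 6, 7]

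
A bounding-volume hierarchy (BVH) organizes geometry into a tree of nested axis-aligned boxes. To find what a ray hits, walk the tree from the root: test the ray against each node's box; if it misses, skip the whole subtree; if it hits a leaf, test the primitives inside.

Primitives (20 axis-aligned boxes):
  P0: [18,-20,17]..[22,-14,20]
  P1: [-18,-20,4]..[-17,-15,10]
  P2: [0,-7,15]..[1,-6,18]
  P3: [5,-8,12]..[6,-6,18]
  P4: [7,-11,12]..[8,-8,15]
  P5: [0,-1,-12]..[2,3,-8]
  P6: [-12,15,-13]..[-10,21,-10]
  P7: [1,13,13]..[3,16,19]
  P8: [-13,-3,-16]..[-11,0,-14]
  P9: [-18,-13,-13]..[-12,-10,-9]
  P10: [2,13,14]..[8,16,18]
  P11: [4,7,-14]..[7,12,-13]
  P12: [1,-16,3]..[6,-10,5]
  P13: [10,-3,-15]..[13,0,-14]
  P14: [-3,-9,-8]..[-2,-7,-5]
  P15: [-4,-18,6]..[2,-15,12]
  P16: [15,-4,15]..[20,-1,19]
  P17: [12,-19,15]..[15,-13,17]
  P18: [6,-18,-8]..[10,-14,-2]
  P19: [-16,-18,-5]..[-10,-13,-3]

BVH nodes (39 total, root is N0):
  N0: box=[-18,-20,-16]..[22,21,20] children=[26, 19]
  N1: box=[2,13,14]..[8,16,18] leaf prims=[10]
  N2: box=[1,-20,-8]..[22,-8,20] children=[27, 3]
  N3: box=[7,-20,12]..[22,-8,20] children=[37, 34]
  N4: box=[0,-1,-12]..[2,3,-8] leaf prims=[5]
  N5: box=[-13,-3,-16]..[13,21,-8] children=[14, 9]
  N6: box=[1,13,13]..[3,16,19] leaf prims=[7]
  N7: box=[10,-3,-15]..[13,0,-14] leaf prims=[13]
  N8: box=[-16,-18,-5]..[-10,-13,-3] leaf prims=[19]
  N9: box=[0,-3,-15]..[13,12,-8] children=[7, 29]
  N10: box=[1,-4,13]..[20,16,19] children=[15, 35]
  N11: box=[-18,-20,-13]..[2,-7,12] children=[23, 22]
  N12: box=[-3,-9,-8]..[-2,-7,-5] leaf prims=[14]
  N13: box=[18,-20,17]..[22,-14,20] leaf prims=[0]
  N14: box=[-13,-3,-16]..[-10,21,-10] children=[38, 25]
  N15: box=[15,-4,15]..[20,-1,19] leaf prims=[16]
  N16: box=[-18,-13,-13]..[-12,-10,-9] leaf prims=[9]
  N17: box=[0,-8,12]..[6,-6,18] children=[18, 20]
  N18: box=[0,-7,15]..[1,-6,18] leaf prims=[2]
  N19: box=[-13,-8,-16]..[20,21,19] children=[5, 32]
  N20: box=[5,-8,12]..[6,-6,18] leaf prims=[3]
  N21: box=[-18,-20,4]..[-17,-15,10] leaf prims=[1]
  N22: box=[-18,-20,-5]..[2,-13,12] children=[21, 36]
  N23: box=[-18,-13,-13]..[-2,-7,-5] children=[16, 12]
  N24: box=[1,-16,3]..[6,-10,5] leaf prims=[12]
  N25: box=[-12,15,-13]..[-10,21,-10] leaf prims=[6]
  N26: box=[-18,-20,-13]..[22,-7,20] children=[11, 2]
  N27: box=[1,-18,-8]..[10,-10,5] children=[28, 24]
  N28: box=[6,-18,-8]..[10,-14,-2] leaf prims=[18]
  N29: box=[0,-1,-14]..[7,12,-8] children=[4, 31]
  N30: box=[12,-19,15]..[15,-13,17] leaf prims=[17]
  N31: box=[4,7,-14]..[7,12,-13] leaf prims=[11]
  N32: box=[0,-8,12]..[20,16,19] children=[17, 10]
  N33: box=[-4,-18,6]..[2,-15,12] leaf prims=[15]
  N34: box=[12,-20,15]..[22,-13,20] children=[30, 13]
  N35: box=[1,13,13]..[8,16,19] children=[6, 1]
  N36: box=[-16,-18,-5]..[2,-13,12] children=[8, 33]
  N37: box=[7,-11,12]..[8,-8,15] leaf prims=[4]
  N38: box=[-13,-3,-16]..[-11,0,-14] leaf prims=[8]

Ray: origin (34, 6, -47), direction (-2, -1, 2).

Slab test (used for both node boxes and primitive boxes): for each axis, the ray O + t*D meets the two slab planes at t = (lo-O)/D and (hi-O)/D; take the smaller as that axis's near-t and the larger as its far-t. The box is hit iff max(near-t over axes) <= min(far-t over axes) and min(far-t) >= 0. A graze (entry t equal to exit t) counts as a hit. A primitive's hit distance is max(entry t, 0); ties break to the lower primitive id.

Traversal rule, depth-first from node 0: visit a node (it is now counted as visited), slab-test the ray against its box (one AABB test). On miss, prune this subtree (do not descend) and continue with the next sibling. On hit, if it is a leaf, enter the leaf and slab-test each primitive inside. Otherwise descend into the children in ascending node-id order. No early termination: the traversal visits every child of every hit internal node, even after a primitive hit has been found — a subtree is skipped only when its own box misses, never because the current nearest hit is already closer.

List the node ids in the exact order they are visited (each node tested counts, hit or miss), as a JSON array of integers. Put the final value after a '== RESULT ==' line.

Trace the traversal:
N0 x:[6,26] y:[-15,26] z:[31/2,67/2] -> hit [31/2,26], descend [19, 26]
  N19 x:[7,47/2] y:[-15,14] z:[31/2,33] -> miss, prune
  N26 x:[6,26] y:[13,26] z:[17,67/2] -> hit [17,26], descend [2, 11]
    N2 x:[6,33/2] y:[14,26] z:[39/2,67/2] -> miss, prune
    N11 x:[16,26] y:[13,26] z:[17,59/2] -> hit [17,26], descend [22, 23]
      N22 x:[16,26] y:[19,26] z:[21,59/2] -> hit [21,26], descend [21, 36]
        N21 x:[51/2,26] y:[21,26] z:[51/2,57/2] -> hit [51/2,26] leaf, test {P1@t=51/2}
        N36 x:[16,25] y:[19,24] z:[21,59/2] -> hit [21,24], descend [8, 33]
          N8 x:[22,25] y:[19,24] z:[21,22] -> hit [22,22] leaf, test {P19@t=22}
          N33 x:[16,19] y:[21,24] z:[53/2,59/2] -> miss, prune
      N23 x:[18,26] y:[13,19] z:[17,21] -> hit [18,19], descend [12, 16]
        N12 x:[18,37/2] y:[13,15] z:[39/2,21] -> miss, prune
        N16 x:[23,26] y:[16,19] z:[17,19] -> miss, prune

13 AABB tests over nodes [0, 19, 26, 2, 11, 22, 21, 36, 8, 33, 23, 12, 16]; 2 leaves entered; closest P19.

== RESULT ==
[0, 19, 26, 2, 11, 22, 21, 36, 8, 33, 23, 12, 16]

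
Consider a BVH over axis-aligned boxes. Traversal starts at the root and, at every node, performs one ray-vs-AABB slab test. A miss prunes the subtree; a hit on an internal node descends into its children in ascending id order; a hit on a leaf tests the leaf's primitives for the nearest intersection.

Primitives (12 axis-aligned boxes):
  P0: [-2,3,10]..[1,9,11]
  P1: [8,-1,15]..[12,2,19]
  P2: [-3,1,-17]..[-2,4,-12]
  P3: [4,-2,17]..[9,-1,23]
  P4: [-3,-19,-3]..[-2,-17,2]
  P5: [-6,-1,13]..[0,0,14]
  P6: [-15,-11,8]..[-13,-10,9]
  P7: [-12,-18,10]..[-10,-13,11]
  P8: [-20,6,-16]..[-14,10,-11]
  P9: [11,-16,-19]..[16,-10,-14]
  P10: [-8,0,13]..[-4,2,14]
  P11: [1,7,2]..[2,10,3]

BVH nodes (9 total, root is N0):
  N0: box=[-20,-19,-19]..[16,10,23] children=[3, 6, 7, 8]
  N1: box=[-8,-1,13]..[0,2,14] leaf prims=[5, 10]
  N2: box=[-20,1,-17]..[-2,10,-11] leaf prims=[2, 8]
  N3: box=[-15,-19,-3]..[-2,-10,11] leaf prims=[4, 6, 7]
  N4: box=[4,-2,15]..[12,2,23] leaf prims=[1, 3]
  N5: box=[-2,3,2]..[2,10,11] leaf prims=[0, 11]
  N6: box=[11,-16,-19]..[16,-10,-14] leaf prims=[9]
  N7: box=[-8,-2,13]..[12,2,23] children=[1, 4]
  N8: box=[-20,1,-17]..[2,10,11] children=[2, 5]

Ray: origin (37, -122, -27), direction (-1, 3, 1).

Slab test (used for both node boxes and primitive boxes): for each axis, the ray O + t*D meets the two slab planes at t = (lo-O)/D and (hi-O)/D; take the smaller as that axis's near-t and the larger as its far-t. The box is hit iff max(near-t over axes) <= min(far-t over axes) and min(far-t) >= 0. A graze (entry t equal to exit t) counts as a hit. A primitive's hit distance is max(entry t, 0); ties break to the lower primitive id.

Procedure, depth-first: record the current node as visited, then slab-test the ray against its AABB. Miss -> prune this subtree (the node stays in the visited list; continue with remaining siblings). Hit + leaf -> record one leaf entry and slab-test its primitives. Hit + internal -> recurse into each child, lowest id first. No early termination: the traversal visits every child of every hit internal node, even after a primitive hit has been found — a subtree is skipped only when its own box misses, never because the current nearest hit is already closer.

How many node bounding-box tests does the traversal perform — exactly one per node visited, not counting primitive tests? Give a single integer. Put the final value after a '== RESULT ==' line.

Walk:
N0 x:[21,57] y:[103/3,44] z:[8,50] -> hit [103/3,44], descend [3, 6, 7, 8]
  N3 x:[39,52] y:[103/3,112/3] z:[24,38] -> miss, prune
  N6 x:[21,26] y:[106/3,112/3] z:[8,13] -> miss, prune
  N7 x:[25,45] y:[40,124/3] z:[40,50] -> hit [40,124/3], descend [1, 4]
    N1 x:[37,45] y:[121/3,124/3] z:[40,41] -> hit [121/3,41] leaf, test {P5@t=121/3, P10@t=41}
    N4 x:[25,33] y:[40,124/3] z:[42,50] -> miss, prune
  N8 x:[35,57] y:[41,44] z:[10,38] -> miss, prune

Visited [0, 3, 6, 7, 1, 4, 8]. Tests: 7 box, 1 leaf. Nearest: P5.

== RESULT ==
7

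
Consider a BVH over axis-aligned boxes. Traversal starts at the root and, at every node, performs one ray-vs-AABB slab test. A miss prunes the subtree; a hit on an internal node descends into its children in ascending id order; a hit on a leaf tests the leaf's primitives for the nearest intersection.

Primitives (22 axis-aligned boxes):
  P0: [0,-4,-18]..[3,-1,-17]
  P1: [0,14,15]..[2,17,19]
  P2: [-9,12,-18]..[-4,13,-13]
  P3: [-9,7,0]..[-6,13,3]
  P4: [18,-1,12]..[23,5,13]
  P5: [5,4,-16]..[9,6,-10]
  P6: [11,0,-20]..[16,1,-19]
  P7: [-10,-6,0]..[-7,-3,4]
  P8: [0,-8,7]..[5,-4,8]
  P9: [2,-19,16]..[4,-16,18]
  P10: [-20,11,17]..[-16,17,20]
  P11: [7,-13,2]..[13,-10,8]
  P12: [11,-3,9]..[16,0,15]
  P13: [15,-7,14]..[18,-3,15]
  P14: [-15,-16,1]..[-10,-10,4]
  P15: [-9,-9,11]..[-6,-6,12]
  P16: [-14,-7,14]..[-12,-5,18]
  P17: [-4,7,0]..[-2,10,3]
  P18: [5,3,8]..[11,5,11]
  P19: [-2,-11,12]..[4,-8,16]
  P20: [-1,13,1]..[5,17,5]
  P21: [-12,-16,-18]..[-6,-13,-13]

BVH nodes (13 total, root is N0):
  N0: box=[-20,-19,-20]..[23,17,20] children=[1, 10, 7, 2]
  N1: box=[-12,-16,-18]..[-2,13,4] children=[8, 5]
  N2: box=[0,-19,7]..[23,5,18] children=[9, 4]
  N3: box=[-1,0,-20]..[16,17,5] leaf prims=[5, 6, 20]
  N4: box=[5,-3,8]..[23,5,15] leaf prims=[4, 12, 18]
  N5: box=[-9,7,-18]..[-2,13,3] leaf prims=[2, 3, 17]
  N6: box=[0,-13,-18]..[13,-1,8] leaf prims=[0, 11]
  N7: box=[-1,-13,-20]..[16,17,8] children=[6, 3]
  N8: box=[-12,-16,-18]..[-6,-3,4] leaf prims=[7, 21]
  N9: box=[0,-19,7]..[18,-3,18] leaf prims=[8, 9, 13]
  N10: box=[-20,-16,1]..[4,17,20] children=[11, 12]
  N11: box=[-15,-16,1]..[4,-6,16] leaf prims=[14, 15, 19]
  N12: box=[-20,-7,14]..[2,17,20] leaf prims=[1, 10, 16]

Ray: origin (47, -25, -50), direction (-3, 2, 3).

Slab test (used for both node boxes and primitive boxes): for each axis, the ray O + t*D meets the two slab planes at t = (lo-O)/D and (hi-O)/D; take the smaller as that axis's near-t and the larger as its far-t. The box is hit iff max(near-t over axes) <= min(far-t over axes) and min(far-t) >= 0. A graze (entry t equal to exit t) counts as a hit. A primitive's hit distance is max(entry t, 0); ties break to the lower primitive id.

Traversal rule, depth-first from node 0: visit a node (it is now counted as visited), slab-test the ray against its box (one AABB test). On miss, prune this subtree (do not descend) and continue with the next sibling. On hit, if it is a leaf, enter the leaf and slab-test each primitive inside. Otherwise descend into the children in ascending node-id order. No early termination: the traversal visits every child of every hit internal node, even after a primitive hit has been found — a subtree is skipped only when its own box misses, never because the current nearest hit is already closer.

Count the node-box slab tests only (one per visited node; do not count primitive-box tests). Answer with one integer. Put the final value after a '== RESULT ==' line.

Walk:
N0 x:[8,67/3] y:[3,21] z:[10,70/3] -> hit [10,21], descend [1, 2, 7, 10]
  N1 x:[49/3,59/3] y:[9/2,19] z:[32/3,18] -> hit [49/3,18], descend [5, 8]
    N5 x:[49/3,56/3] y:[16,19] z:[32/3,53/3] -> hit [49/3,53/3] leaf, test {P2(miss), P3@t=53/3, P17@t=50/3}
    N8 x:[53/3,59/3] y:[9/2,11] z:[32/3,18] -> miss, prune
  N2 x:[8,47/3] y:[3,15] z:[19,68/3] -> miss, prune
  N7 x:[31/3,16] y:[6,21] z:[10,58/3] -> hit [31/3,16], descend [3, 6]
    N3 x:[31/3,16] y:[25/2,21] z:[10,55/3] -> hit [25/2,16] leaf, test {P5(miss), P6(miss), P20(miss)}
    N6 x:[34/3,47/3] y:[6,12] z:[32/3,58/3] -> hit [34/3,12] leaf, test {P0(miss), P11(miss)}
  N10 x:[43/3,67/3] y:[9/2,21] z:[17,70/3] -> hit [17,21], descend [11, 12]
    N11 x:[43/3,62/3] y:[9/2,19/2] z:[17,22] -> miss, prune
    N12 x:[15,67/3] y:[9,21] z:[64/3,70/3] -> miss, prune

Summary -> nodes [0, 1, 5, 8, 2, 7, 3, 6, 10, 11, 12]; box-tests=11; leaf-entries=3; first=P17

== RESULT ==
11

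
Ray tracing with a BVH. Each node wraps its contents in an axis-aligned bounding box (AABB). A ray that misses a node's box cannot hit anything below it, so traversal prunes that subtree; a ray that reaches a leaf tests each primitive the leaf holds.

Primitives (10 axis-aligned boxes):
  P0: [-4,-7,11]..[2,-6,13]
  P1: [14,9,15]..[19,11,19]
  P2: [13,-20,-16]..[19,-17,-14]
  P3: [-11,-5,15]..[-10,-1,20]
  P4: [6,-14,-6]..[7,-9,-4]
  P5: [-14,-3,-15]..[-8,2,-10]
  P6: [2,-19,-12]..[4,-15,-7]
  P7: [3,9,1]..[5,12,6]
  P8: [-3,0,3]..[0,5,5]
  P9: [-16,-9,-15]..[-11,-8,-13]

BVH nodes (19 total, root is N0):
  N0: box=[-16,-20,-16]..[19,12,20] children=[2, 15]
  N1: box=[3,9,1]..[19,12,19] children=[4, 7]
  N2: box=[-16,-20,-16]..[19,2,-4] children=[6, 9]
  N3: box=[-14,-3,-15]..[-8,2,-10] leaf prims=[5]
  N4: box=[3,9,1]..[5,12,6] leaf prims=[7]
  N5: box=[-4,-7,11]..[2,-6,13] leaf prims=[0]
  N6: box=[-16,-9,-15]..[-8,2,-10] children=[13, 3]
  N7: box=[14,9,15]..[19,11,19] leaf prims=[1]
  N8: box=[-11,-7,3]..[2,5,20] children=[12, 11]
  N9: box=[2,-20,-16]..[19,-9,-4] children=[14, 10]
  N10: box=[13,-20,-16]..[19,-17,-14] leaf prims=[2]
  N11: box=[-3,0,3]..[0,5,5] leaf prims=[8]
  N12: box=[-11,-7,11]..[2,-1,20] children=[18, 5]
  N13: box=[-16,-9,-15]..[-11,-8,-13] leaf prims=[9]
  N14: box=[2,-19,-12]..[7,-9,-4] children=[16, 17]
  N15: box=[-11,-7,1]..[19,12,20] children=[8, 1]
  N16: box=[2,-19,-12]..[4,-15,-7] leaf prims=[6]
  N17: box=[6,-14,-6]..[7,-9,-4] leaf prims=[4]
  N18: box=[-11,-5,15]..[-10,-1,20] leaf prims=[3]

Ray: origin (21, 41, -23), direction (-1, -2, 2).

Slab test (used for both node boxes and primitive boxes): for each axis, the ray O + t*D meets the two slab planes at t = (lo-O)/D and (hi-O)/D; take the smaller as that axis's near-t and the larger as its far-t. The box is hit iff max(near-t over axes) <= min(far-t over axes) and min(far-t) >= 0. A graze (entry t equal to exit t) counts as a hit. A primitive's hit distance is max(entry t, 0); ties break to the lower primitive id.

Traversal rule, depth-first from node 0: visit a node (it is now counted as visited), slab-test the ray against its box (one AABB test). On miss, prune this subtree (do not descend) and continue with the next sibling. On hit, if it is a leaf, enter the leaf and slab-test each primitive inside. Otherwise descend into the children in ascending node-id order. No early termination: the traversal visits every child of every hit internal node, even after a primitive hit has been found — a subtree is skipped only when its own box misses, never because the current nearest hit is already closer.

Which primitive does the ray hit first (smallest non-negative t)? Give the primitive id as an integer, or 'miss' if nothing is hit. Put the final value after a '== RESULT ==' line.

Traverse from the root:
N0 x:[2,37] y:[29/2,61/2] z:[7/2,43/2] -> hit [29/2,43/2], descend [2, 15]
  N2 x:[2,37] y:[39/2,61/2] z:[7/2,19/2] -> miss, prune
  N15 x:[2,32] y:[29/2,24] z:[12,43/2] -> hit [29/2,43/2], descend [1, 8]
    N1 x:[2,18] y:[29/2,16] z:[12,21] -> hit [29/2,16], descend [4, 7]
      N4 x:[16,18] y:[29/2,16] z:[12,29/2] -> miss, prune
      N7 x:[2,7] y:[15,16] z:[19,21] -> miss, prune
    N8 x:[19,32] y:[18,24] z:[13,43/2] -> hit [19,43/2], descend [11, 12]
      N11 x:[21,24] y:[18,41/2] z:[13,14] -> miss, prune
      N12 x:[19,32] y:[21,24] z:[17,43/2] -> hit [21,43/2], descend [5, 18]
        N5 x:[19,25] y:[47/2,24] z:[17,18] -> miss, prune
        N18 x:[31,32] y:[21,23] z:[19,43/2] -> miss, prune

11 AABB tests over nodes [0, 2, 15, 1, 4, 7, 8, 11, 12, 5, 18]; 0 leaves entered; closest miss.

== RESULT ==
miss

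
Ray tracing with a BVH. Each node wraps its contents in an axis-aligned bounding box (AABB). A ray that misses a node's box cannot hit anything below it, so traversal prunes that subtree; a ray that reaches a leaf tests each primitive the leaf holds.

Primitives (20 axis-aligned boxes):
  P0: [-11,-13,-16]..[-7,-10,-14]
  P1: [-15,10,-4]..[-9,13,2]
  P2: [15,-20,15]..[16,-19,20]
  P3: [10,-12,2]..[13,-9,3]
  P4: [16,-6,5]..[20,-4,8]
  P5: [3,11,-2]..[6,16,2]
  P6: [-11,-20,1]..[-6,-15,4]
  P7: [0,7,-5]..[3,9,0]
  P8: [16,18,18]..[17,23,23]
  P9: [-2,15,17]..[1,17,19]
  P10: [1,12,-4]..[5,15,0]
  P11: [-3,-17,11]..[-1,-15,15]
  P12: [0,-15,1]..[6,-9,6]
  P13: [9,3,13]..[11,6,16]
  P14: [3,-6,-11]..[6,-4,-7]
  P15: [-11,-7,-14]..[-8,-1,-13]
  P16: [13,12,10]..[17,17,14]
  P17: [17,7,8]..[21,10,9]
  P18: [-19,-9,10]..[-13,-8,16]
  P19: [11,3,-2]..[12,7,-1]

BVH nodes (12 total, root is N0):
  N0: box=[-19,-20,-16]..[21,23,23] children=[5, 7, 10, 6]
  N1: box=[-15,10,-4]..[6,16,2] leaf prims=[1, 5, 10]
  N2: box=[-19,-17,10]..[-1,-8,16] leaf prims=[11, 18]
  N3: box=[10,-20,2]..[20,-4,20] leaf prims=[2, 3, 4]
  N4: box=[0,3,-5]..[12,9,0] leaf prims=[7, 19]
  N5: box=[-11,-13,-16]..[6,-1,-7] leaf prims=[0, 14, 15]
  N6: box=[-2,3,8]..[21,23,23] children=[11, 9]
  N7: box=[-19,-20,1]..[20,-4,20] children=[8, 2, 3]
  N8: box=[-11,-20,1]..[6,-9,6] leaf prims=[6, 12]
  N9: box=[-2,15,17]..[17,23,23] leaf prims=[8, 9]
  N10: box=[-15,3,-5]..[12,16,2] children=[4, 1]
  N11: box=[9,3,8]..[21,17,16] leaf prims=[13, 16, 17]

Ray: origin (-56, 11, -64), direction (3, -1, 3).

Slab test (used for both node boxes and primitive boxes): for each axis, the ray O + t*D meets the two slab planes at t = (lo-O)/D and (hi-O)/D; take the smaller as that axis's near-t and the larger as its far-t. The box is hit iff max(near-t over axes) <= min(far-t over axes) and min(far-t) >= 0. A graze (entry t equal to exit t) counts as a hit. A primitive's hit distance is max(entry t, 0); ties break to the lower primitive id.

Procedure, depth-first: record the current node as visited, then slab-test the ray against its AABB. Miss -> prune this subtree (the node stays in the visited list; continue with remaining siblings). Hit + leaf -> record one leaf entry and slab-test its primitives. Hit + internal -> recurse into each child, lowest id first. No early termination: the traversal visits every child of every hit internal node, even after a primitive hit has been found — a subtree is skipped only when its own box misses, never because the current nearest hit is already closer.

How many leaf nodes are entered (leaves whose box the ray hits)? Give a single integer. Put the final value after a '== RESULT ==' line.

Trace the traversal:
N0 x:[37/3,77/3] y:[-12,31] z:[16,29] -> hit [16,77/3], descend [5, 6, 7, 10]
  N5 x:[15,62/3] y:[12,24] z:[16,19] -> hit [16,19] leaf, test {P0(miss), P14(miss), P15(miss)}
  N6 x:[18,77/3] y:[-12,8] z:[24,29] -> miss, prune
  N7 x:[37/3,76/3] y:[15,31] z:[65/3,28] -> hit [65/3,76/3], descend [2, 3, 8]
    N2 x:[37/3,55/3] y:[19,28] z:[74/3,80/3] -> miss, prune
    N3 x:[22,76/3] y:[15,31] z:[22,28] -> hit [22,76/3] leaf, test {P2(miss), P3@t=22, P4(miss)}
    N8 x:[15,62/3] y:[20,31] z:[65/3,70/3] -> miss, prune
  N10 x:[41/3,68/3] y:[-5,8] z:[59/3,22] -> miss, prune

Summary -> nodes [0, 5, 6, 7, 2, 3, 8, 10]; box-tests=8; leaf-entries=2; first=P3

== RESULT ==
2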